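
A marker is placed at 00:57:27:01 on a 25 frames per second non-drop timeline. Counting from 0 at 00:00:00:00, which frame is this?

Total seconds to the label: (0 × 3600 + 57 × 60 + 27) = 3447.
Frame index = 3447 × 25 + 1 = 86176.

frame 86176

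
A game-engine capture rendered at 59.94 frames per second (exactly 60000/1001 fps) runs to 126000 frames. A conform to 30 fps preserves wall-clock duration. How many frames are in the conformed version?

63063 frames

Target frames = source frames × (target rate / source rate) = 126000 × (30)/(60000/1001) = 126000 × 1001/2000 = 63063.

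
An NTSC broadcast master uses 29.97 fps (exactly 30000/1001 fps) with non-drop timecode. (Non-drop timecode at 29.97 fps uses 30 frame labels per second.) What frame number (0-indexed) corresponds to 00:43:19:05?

Total seconds to the label: (0 × 3600 + 43 × 60 + 19) = 2599.
Frame index = 2599 × 30 + 5 = 77975.

77975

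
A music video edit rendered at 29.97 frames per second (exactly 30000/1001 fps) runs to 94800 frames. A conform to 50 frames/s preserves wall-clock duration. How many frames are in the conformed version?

158158 frames

Target frames = source frames × (target rate / source rate) = 94800 × (50)/(30000/1001) = 94800 × 1001/600 = 158158.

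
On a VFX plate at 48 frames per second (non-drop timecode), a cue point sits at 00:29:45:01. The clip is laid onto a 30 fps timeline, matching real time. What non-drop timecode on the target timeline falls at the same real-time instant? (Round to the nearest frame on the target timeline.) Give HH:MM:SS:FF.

00:29:45:01

Source frame index: (0×3600 + 29×60 + 45) × 48 + 1 = 85681.
Real time: 85681 / (48) = 85681/48 s.
Target frame: (85681/48) × (30) = 428405/8 ≈ 53550.625 → 53551.
At 30 labels/s: frame 53551 → 00:29:45:01.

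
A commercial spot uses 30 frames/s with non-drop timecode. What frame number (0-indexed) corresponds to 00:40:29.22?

72892

Total seconds to the label: (0 × 3600 + 40 × 60 + 29) = 2429.
Frame index = 2429 × 30 + 22 = 72892.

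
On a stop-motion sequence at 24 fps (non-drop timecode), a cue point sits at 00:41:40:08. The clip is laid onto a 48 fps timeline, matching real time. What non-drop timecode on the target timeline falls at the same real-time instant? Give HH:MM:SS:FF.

Source frame index: (0×3600 + 41×60 + 40) × 24 + 8 = 60008.
Real time: 60008 / (24) = 7501/3 s.
Target frame: (7501/3) × (48) = 120016.
At 48 labels/s: frame 120016 → 00:41:40:16.

00:41:40:16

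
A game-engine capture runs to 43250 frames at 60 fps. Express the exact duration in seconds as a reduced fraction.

Running time = 43250 ÷ (60) = 43250 × 1/60 = 4325/6 s.

4325/6 seconds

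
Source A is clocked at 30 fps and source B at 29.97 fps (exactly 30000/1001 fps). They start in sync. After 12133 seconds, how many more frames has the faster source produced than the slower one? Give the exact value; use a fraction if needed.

A emits 30 × 12133 = 363990 frames; B emits 30000/1001 × 12133 = 33090000/91.
Difference = 33090/91 frames (≈ 363.6264); B is behind A.

33090/91 frames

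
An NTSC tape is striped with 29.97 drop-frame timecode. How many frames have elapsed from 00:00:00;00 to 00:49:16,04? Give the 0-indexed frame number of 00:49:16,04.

88594

Complete 10-minute blocks: 4, each 17982 frames → 71928.
Remaining 9 whole minutes in the current block: 1800 + 8 × 1798 = 16184 frames.
Within the current minute: 16 × 30 + 4 − 2 = 482 (labels ;00/;01 skipped at this minute). Total = 71928 + 16184 + 482 = 88594.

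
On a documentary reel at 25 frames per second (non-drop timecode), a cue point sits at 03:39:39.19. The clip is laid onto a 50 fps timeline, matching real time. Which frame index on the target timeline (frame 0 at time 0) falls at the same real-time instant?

Source frame index: (3×3600 + 39×60 + 39) × 25 + 19 = 329494.
Real time: 329494 / (25) = 329494/25 s.
Target frame: (329494/25) × (50) = 658988.

frame 658988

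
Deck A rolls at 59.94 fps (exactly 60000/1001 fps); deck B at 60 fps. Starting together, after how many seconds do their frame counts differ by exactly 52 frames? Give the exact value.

The gap grows by |60 − 60000/1001| = 60/1001 frames per second.
Time for a 52-frame gap: 52 ÷ (60/1001) = 13013/15 s.

13013/15 seconds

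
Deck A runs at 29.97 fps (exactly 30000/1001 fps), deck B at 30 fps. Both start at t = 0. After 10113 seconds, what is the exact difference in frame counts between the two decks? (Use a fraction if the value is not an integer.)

A emits 30000/1001 × 10113 = 303390000/1001 frames; B emits 30 × 10113 = 303390.
Difference = 303390/1001 frames (≈ 303.0869); B is ahead of A.

303390/1001 frames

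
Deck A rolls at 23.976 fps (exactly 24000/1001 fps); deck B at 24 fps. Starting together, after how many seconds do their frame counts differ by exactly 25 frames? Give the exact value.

25025/24 seconds

The gap grows by |24 − 24000/1001| = 24/1001 frames per second.
Time for a 25-frame gap: 25 ÷ (24/1001) = 25025/24 s.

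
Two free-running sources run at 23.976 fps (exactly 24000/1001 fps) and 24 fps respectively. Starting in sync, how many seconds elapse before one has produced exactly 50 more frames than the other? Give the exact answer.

25025/12 seconds

The gap grows by |24 − 24000/1001| = 24/1001 frames per second.
Time for a 50-frame gap: 50 ÷ (24/1001) = 25025/12 s.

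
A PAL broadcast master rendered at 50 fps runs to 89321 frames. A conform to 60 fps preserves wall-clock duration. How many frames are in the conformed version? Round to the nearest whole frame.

Frames at target rate = 89321 × (60) / (50) = 535926/5 ≈ 107185.200.
Nearest whole frame: 107185.

107185 frames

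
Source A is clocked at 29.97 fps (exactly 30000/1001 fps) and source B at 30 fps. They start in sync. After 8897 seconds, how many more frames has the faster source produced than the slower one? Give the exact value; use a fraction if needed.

38130/143 frames

A emits 30000/1001 × 8897 = 38130000/143 frames; B emits 30 × 8897 = 266910.
Difference = 38130/143 frames (≈ 266.6434); B is ahead of A.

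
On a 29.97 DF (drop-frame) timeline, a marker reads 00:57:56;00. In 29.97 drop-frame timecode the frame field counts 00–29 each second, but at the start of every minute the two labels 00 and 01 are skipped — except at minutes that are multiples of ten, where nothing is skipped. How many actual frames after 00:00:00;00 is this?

104176

As if non-drop at 30 labels/s: (0 × 3600 + 57 × 60 + 56) × 30 + 0 = 104280.
Minute boundaries passed: 57; those not divisible by 10: 57 − 5 = 52; dropped labels = 2 × 52 = 104.
Actual frame index = 104280 − 104 = 104176.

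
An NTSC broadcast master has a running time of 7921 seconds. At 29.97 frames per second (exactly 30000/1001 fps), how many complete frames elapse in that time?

Frames = 7921 × 30000/1001 = 237630000/1001 ≈ 237392.6074.
Complete frames: 237392.

237392 frames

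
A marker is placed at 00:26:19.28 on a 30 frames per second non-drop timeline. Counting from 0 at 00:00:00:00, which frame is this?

Total seconds to the label: (0 × 3600 + 26 × 60 + 19) = 1579.
Frame index = 1579 × 30 + 28 = 47398.

47398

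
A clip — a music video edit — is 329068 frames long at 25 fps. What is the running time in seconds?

13162.72 seconds

Running time = 329068 / (25) = 13162.72 s.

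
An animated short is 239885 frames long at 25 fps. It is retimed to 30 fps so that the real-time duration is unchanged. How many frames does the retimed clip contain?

287862 frames

Target frames = source frames × (target rate / source rate) = 239885 × (30)/(25) = 239885 × 6/5 = 287862.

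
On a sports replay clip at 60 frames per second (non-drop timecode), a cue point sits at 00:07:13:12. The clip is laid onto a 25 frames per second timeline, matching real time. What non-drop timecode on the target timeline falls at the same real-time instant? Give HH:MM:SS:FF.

Source frame index: (0×3600 + 7×60 + 13) × 60 + 12 = 25992.
Real time: 25992 / (60) = 2166/5 s.
Target frame: (2166/5) × (25) = 10830.
At 25 labels/s: frame 10830 → 00:07:13:05.

00:07:13:05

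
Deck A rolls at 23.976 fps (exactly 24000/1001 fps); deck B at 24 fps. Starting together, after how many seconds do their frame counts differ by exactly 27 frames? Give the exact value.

1126.125 seconds

The gap grows by |24 − 24000/1001| = 24/1001 frames per second.
Time for a 27-frame gap: 27 ÷ (24/1001) = 1126.125 s.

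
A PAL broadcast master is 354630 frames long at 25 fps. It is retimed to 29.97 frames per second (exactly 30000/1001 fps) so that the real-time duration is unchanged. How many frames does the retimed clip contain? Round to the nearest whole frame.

Frames at target rate = 354630 × (30000/1001) / (25) = 425556000/1001 ≈ 425130.869.
Nearest whole frame: 425131.

425131 frames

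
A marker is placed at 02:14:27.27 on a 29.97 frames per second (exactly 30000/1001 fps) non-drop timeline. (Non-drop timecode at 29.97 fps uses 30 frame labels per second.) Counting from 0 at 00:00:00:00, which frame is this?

242037

Total seconds to the label: (2 × 3600 + 14 × 60 + 27) = 8067.
Frame index = 8067 × 30 + 27 = 242037.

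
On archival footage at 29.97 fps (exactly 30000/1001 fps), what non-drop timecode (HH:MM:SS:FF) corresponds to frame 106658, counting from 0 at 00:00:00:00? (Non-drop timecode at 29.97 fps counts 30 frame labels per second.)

00:59:15:08

106658 ÷ 30 = 3555 full seconds, remainder 8 frames.
3555 s = 0 h 59 min 15 s.
Timecode: 00:59:15:08.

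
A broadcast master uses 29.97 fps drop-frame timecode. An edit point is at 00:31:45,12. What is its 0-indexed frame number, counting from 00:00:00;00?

As if non-drop at 30 labels/s: (0 × 3600 + 31 × 60 + 45) × 30 + 12 = 57162.
Minute boundaries passed: 31; those not divisible by 10: 31 − 3 = 28; dropped labels = 2 × 28 = 56.
Actual frame index = 57162 − 56 = 57106.

57106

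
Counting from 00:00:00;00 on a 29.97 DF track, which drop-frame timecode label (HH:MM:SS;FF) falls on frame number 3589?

00:01:59;21

Ten DF minutes hold 17982 frames, so frame 3589 lies in block 0 (frames 0–17981) with 3589 frames into that block.
The block's first minute is 1800 frames and the rest 1798 each; 3589 frames reaches minute 1, so 0 × 18 + 1 × 2 = 2 labels have been skipped so far.
Adding those back, label number 3589 + 2 = 3591 at 30 labels/s is 119 s + 21 f = 0 h 1 min 59 s frame 21, i.e. 00:01:59;21.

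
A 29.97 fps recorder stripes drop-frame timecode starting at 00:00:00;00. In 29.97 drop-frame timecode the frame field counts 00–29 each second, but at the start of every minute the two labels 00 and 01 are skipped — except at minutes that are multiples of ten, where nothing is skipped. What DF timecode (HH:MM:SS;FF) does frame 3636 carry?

Each 10-minute DF block holds 10 × 60 × 30 − 9 × 2 = 17982 frames. 3636 ÷ 17982 → 0 full blocks, remainder 3636.
Within the partial block the first minute is 1800 frames and each further minute 1798, so 2 further minute boundaries passed. Total skipped labels = 18 × 0 + 2 × 2 = 4.
Non-drop label index = 3636 + 4 = 3640; at 30 labels/s that is 00:02:01:10, i.e. DF 00:02:01;10.

00:02:01;10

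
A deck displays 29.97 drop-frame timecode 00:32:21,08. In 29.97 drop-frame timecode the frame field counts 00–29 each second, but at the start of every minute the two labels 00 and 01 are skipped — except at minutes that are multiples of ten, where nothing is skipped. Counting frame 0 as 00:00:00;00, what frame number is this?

Complete 10-minute blocks: 3, each 17982 frames → 53946.
Remaining 2 whole minutes in the current block: 1800 + 1 × 1798 = 3598 frames.
Within the current minute: 21 × 30 + 8 − 2 = 636 (labels ;00/;01 skipped at this minute). Total = 53946 + 3598 + 636 = 58180.

58180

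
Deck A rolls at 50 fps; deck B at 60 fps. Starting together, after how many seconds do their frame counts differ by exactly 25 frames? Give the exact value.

2.5 seconds

The gap grows by |60 − 50| = 10 frames per second.
Time for a 25-frame gap: 25 ÷ (10) = 2.5 s.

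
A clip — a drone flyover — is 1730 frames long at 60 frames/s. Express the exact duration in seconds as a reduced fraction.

173/6 seconds

Running time = 1730 ÷ (60) = 1730 × 1/60 = 173/6 s.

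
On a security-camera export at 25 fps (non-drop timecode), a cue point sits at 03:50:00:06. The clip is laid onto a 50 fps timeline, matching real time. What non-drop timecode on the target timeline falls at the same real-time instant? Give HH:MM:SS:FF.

03:50:00:12

Source frame index: (3×3600 + 50×60 + 0) × 25 + 6 = 345006.
Real time: 345006 / (25) = 345006/25 s.
Target frame: (345006/25) × (50) = 690012.
At 50 labels/s: frame 690012 → 03:50:00:12.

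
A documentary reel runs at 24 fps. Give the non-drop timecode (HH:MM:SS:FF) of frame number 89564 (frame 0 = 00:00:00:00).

01:02:11:20

89564 ÷ 24 = 3731 full seconds, remainder 20 frames.
3731 s = 1 h 2 min 11 s.
Timecode: 01:02:11:20.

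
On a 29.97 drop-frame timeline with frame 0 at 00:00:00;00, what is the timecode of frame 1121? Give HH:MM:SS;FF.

Ten DF minutes hold 17982 frames, so frame 1121 lies in block 0 (frames 0–17981) with 1121 frames into that block.
The block's first minute is 1800 frames and the rest 1798 each; 1121 frames reaches minute 0, so 0 × 18 + 0 × 2 = 0 labels have been skipped so far.
Adding those back, label number 1121 + 0 = 1121 at 30 labels/s is 37 s + 11 f = 0 h 0 min 37 s frame 11, i.e. 00:00:37;11.

00:00:37;11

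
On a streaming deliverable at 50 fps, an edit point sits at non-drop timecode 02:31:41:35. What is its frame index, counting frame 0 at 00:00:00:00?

Total seconds to the label: (2 × 3600 + 31 × 60 + 41) = 9101.
Frame index = 9101 × 50 + 35 = 455085.

455085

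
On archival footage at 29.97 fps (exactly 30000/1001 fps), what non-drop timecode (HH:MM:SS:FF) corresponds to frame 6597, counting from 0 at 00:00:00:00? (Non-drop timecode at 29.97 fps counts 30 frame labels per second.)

00:03:39:27

6597 ÷ 30 = 219 full seconds, remainder 27 frames.
219 s = 0 h 3 min 39 s.
Timecode: 00:03:39:27.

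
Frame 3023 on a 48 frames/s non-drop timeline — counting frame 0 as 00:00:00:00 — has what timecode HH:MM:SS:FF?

00:01:02:47

3023 ÷ 48 = 62 full seconds, remainder 47 frames.
62 s = 0 h 1 min 2 s.
Timecode: 00:01:02:47.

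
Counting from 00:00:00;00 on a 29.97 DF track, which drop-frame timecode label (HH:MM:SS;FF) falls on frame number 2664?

Each 10-minute DF block holds 10 × 60 × 30 − 9 × 2 = 17982 frames. 2664 ÷ 17982 → 0 full blocks, remainder 2664.
Within the partial block the first minute is 1800 frames and each further minute 1798, so 1 further minute boundary passed. Total skipped labels = 18 × 0 + 2 × 1 = 2.
Non-drop label index = 2664 + 2 = 2666; at 30 labels/s that is 00:01:28:26, i.e. DF 00:01:28;26.

00:01:28;26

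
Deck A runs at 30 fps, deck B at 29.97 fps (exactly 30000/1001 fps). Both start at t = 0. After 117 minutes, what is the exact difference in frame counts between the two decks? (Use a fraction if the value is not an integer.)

16200/77 frames

117 min = 7020 s.
A emits 30 × 7020 = 210600 frames; B emits 30000/1001 × 7020 = 16200000/77.
Difference = 16200/77 frames (≈ 210.3896); B is behind A.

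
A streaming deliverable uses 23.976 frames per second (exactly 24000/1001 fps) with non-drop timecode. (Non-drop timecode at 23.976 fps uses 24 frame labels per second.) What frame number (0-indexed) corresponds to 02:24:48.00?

208512

Total seconds to the label: (2 × 3600 + 24 × 60 + 48) = 8688.
Frame index = 8688 × 24 + 0 = 208512.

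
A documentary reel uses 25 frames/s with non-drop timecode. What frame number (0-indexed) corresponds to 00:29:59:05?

44980

Total seconds to the label: (0 × 3600 + 29 × 60 + 59) = 1799.
Frame index = 1799 × 25 + 5 = 44980.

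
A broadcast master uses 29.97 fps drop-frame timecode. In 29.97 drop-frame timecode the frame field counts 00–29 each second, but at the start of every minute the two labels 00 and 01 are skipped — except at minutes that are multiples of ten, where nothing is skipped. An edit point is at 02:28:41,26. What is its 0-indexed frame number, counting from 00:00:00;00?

267388

Complete 10-minute blocks: 14, each 17982 frames → 251748.
Remaining 8 whole minutes in the current block: 1800 + 7 × 1798 = 14386 frames.
Within the current minute: 41 × 30 + 26 − 2 = 1254 (labels ;00/;01 skipped at this minute). Total = 251748 + 14386 + 1254 = 267388.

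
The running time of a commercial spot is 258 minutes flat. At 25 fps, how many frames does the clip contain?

387000 frames

258 min = 15480 s.
Frames = 15480 × 25 = 387000.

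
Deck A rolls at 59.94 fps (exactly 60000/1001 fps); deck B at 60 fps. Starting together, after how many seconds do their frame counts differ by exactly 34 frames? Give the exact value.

The gap grows by |60 − 60000/1001| = 60/1001 frames per second.
Time for a 34-frame gap: 34 ÷ (60/1001) = 17017/30 s.

17017/30 seconds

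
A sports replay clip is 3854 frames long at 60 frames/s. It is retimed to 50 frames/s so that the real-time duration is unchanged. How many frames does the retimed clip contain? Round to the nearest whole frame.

3212 frames

Frames at target rate = 3854 × (50) / (60) = 9635/3 ≈ 3211.667.
Nearest whole frame: 3212.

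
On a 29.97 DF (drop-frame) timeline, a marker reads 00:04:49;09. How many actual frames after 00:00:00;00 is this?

8671

As if non-drop at 30 labels/s: (0 × 3600 + 4 × 60 + 49) × 30 + 9 = 8679.
Minute boundaries passed: 4; those not divisible by 10: 4 − 0 = 4; dropped labels = 2 × 4 = 8.
Actual frame index = 8679 − 8 = 8671.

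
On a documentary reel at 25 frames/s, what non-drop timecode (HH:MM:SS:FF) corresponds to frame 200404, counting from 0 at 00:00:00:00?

200404 ÷ 25 = 8016 full seconds, remainder 4 frames.
8016 s = 2 h 13 min 36 s.
Timecode: 02:13:36:04.

02:13:36:04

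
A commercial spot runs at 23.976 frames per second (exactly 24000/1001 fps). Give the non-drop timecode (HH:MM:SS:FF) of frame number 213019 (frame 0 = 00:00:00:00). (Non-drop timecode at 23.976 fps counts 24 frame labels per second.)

02:27:55:19

213019 ÷ 24 = 8875 full seconds, remainder 19 frames.
8875 s = 2 h 27 min 55 s.
Timecode: 02:27:55:19.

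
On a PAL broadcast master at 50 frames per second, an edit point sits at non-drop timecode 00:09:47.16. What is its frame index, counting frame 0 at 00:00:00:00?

frame 29366

Total seconds to the label: (0 × 3600 + 9 × 60 + 47) = 587.
Frame index = 587 × 50 + 16 = 29366.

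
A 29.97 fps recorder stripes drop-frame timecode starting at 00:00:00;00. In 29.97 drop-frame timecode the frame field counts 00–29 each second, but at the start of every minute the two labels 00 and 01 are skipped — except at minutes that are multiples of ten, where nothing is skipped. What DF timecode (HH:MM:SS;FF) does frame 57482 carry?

00:31:57;28

Ten DF minutes hold 17982 frames, so frame 57482 lies in block 3 (frames 53946–71927) with 3536 frames into that block.
The block's first minute is 1800 frames and the rest 1798 each; 3536 frames reaches minute 1, so 3 × 18 + 1 × 2 = 56 labels have been skipped so far.
Adding those back, label number 57482 + 56 = 57538 at 30 labels/s is 1917 s + 28 f = 0 h 31 min 57 s frame 28, i.e. 00:31:57;28.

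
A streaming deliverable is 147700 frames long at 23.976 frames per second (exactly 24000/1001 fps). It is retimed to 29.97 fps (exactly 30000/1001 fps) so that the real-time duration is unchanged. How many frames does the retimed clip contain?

184625 frames

Target frames = source frames × (target rate / source rate) = 147700 × (30000/1001)/(24000/1001) = 147700 × 5/4 = 184625.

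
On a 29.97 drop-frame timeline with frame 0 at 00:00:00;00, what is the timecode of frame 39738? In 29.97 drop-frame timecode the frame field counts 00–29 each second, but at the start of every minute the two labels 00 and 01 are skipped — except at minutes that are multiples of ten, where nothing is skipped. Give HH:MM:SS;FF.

Ten DF minutes hold 17982 frames, so frame 39738 lies in block 2 (frames 35964–53945) with 3774 frames into that block.
The block's first minute is 1800 frames and the rest 1798 each; 3774 frames reaches minute 2, so 2 × 18 + 2 × 2 = 40 labels have been skipped so far.
Adding those back, label number 39738 + 40 = 39778 at 30 labels/s is 1325 s + 28 f = 0 h 22 min 5 s frame 28, i.e. 00:22:05;28.

00:22:05;28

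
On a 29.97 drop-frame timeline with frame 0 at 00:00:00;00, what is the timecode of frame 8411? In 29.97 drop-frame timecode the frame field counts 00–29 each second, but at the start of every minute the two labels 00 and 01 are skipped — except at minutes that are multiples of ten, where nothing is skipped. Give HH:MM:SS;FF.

Ten DF minutes hold 17982 frames, so frame 8411 lies in block 0 (frames 0–17981) with 8411 frames into that block.
The block's first minute is 1800 frames and the rest 1798 each; 8411 frames reaches minute 4, so 0 × 18 + 4 × 2 = 8 labels have been skipped so far.
Adding those back, label number 8411 + 8 = 8419 at 30 labels/s is 280 s + 19 f = 0 h 4 min 40 s frame 19, i.e. 00:04:40;19.

00:04:40;19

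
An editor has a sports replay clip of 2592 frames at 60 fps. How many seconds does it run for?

Running time = 2592 / (60) = 43.2 s.

43.2 seconds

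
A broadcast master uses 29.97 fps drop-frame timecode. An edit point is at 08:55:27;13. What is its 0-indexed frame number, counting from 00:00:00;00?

Complete 10-minute blocks: 53, each 17982 frames → 953046.
Remaining 5 whole minutes in the current block: 1800 + 4 × 1798 = 8992 frames.
Within the current minute: 27 × 30 + 13 − 2 = 821 (labels ;00/;01 skipped at this minute). Total = 953046 + 8992 + 821 = 962859.

962859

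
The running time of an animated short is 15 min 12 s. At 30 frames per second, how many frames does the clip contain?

15 min 12 s = 912 s.
Frames = 912 × 30 = 27360.

27360 frames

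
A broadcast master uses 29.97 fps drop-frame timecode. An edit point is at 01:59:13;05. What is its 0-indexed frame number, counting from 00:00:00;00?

214379

As if non-drop at 30 labels/s: (1 × 3600 + 59 × 60 + 13) × 30 + 5 = 214595.
Minute boundaries passed: 119; those not divisible by 10: 119 − 11 = 108; dropped labels = 2 × 108 = 216.
Actual frame index = 214595 − 216 = 214379.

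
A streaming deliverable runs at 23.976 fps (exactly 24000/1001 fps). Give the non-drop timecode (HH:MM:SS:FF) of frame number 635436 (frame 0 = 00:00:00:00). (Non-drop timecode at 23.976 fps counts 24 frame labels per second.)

07:21:16:12

635436 ÷ 24 = 26476 full seconds, remainder 12 frames.
26476 s = 7 h 21 min 16 s.
Timecode: 07:21:16:12.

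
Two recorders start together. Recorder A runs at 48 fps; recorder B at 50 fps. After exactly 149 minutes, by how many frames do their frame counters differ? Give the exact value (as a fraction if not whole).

17880 frames

149 min = 8940 s.
A emits 48 × 8940 = 429120 frames; B emits 50 × 8940 = 447000.
Difference = 17880 frames; B is ahead of A.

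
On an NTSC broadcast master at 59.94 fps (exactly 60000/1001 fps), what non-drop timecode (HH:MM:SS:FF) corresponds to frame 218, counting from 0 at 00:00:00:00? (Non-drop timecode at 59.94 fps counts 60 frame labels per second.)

00:00:03:38

218 ÷ 60 = 3 full seconds, remainder 38 frames.
3 s = 0 h 0 min 3 s.
Timecode: 00:00:03:38.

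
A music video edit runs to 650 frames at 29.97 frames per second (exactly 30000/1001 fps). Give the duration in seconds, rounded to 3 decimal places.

Running time = 650 × 1001/30000 = 13013/600 s ≈ 21.688 s.

21.688 seconds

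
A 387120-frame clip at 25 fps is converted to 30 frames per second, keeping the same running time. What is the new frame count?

464544 frames

Target frames = source frames × (target rate / source rate) = 387120 × (30)/(25) = 387120 × 6/5 = 464544.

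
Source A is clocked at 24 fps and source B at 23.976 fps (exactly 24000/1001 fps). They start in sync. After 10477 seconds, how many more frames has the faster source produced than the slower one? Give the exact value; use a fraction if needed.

A emits 24 × 10477 = 251448 frames; B emits 24000/1001 × 10477 = 251448000/1001.
Difference = 251448/1001 frames (≈ 251.1968); B is behind A.

251448/1001 frames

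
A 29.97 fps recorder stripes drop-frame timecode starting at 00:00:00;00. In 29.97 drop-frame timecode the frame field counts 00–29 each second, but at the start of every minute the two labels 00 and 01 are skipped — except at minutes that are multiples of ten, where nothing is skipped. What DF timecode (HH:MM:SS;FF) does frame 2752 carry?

00:01:31;24

Ten DF minutes hold 17982 frames, so frame 2752 lies in block 0 (frames 0–17981) with 2752 frames into that block.
The block's first minute is 1800 frames and the rest 1798 each; 2752 frames reaches minute 1, so 0 × 18 + 1 × 2 = 2 labels have been skipped so far.
Adding those back, label number 2752 + 2 = 2754 at 30 labels/s is 91 s + 24 f = 0 h 1 min 31 s frame 24, i.e. 00:01:31;24.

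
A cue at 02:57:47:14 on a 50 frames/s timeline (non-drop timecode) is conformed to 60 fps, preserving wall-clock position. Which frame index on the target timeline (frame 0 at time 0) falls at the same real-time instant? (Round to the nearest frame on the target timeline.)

frame 640037

Source frame index: (2×3600 + 57×60 + 47) × 50 + 14 = 533364.
Real time: 533364 / (50) = 266682/25 s.
Target frame: (266682/25) × (60) = 3200184/5 ≈ 640036.800 → 640037.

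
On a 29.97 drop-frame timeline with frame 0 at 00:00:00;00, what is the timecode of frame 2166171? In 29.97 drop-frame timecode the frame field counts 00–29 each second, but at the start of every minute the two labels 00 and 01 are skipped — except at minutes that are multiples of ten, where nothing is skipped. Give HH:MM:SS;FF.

Ten DF minutes hold 17982 frames, so frame 2166171 lies in block 120 (frames 2157840–2175821) with 8331 frames into that block.
The block's first minute is 1800 frames and the rest 1798 each; 8331 frames reaches minute 4, so 120 × 18 + 4 × 2 = 2168 labels have been skipped so far.
Adding those back, label number 2166171 + 2168 = 2168339 at 30 labels/s is 72277 s + 29 f = 20 h 4 min 37 s frame 29, i.e. 20:04:37;29.

20:04:37;29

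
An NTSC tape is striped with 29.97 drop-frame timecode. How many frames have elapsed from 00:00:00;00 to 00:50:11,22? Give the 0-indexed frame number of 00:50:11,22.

As if non-drop at 30 labels/s: (0 × 3600 + 50 × 60 + 11) × 30 + 22 = 90352.
Minute boundaries passed: 50; those not divisible by 10: 50 − 5 = 45; dropped labels = 2 × 45 = 90.
Actual frame index = 90352 − 90 = 90262.

90262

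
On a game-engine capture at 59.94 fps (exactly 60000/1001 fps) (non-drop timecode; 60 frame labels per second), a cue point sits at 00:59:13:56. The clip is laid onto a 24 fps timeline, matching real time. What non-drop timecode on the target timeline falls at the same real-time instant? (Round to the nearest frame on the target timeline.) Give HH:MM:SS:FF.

00:59:17:12

Source frame index: (0×3600 + 59×60 + 13) × 60 + 56 = 213236.
Real time: 213236 / (60000/1001) = 53362309/15000 s.
Target frame: (53362309/15000) × (24) = 53362309/625 ≈ 85379.694 → 85380.
At 24 labels/s: frame 85380 → 00:59:17:12.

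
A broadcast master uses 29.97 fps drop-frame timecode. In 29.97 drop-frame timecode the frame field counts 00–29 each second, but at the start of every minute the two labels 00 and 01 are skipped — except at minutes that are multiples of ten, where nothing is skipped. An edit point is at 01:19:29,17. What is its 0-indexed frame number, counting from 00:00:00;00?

142943

As if non-drop at 30 labels/s: (1 × 3600 + 19 × 60 + 29) × 30 + 17 = 143087.
Minute boundaries passed: 79; those not divisible by 10: 79 − 7 = 72; dropped labels = 2 × 72 = 144.
Actual frame index = 143087 − 144 = 142943.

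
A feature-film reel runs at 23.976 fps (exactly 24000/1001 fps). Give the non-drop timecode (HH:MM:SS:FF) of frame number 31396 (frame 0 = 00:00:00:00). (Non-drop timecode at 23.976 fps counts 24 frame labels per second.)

31396 ÷ 24 = 1308 full seconds, remainder 4 frames.
1308 s = 0 h 21 min 48 s.
Timecode: 00:21:48:04.

00:21:48:04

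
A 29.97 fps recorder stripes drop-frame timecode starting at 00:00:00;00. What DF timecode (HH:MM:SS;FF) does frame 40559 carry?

00:22:33;09

Each 10-minute DF block holds 10 × 60 × 30 − 9 × 2 = 17982 frames. 40559 ÷ 17982 → 2 full blocks, remainder 4595.
Within the partial block the first minute is 1800 frames and each further minute 1798, so 2 further minute boundaries passed. Total skipped labels = 18 × 2 + 2 × 2 = 40.
Non-drop label index = 40559 + 40 = 40599; at 30 labels/s that is 00:22:33:09, i.e. DF 00:22:33;09.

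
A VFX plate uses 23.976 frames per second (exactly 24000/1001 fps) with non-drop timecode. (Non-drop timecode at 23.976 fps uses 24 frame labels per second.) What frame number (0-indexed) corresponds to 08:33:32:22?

Total seconds to the label: (8 × 3600 + 33 × 60 + 32) = 30812.
Frame index = 30812 × 24 + 22 = 739510.

739510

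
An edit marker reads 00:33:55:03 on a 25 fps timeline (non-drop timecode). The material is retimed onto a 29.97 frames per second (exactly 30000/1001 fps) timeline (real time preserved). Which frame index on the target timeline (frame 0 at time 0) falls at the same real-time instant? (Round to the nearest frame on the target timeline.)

frame 60993

Source frame index: (0×3600 + 33×60 + 55) × 25 + 3 = 50878.
Real time: 50878 / (25) = 50878/25 s.
Target frame: (50878/25) × (30000/1001) = 61053600/1001 ≈ 60992.607 → 60993.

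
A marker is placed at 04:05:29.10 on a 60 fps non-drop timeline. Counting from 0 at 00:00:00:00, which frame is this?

frame 883750

Total seconds to the label: (4 × 3600 + 5 × 60 + 29) = 14729.
Frame index = 14729 × 60 + 10 = 883750.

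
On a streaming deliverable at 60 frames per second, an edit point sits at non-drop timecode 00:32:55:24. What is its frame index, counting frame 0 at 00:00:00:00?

Total seconds to the label: (0 × 3600 + 32 × 60 + 55) = 1975.
Frame index = 1975 × 60 + 24 = 118524.

frame 118524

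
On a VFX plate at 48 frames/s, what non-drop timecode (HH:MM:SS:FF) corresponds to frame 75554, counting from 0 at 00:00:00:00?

75554 ÷ 48 = 1574 full seconds, remainder 2 frames.
1574 s = 0 h 26 min 14 s.
Timecode: 00:26:14:02.

00:26:14:02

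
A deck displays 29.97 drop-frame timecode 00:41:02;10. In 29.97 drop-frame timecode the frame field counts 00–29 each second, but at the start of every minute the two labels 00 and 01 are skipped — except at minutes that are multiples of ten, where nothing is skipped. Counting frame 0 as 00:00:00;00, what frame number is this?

Complete 10-minute blocks: 4, each 17982 frames → 71928.
Remaining 1 whole minute in the current block: 1800 + 0 × 1798 = 1800 frames.
Within the current minute: 2 × 30 + 10 − 2 = 68 (labels ;00/;01 skipped at this minute). Total = 71928 + 1800 + 68 = 73796.

73796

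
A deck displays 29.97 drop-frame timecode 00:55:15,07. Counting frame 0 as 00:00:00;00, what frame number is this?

Complete 10-minute blocks: 5, each 17982 frames → 89910.
Remaining 5 whole minutes in the current block: 1800 + 4 × 1798 = 8992 frames.
Within the current minute: 15 × 30 + 7 − 2 = 455 (labels ;00/;01 skipped at this minute). Total = 89910 + 8992 + 455 = 99357.

99357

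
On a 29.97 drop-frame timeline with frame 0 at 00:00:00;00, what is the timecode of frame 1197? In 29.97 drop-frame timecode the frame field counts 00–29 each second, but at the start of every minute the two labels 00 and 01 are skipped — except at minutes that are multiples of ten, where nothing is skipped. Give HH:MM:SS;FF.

Ten DF minutes hold 17982 frames, so frame 1197 lies in block 0 (frames 0–17981) with 1197 frames into that block.
The block's first minute is 1800 frames and the rest 1798 each; 1197 frames reaches minute 0, so 0 × 18 + 0 × 2 = 0 labels have been skipped so far.
Adding those back, label number 1197 + 0 = 1197 at 30 labels/s is 39 s + 27 f = 0 h 0 min 39 s frame 27, i.e. 00:00:39;27.

00:00:39;27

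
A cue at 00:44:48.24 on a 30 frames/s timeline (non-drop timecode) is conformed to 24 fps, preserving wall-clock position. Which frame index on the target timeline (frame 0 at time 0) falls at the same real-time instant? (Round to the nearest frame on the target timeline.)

frame 64531

Source frame index: (0×3600 + 44×60 + 48) × 30 + 24 = 80664.
Real time: 80664 / (30) = 13444/5 s.
Target frame: (13444/5) × (24) = 322656/5 ≈ 64531.200 → 64531.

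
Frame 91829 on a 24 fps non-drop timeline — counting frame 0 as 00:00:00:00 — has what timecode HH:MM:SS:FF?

91829 ÷ 24 = 3826 full seconds, remainder 5 frames.
3826 s = 1 h 3 min 46 s.
Timecode: 01:03:46:05.

01:03:46:05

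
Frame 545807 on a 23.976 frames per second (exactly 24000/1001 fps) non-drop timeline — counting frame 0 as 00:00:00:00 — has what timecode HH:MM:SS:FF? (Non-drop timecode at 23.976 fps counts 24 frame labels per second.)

06:19:01:23

545807 ÷ 24 = 22741 full seconds, remainder 23 frames.
22741 s = 6 h 19 min 1 s.
Timecode: 06:19:01:23.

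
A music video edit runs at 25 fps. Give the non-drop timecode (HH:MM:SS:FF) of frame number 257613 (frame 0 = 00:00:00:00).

02:51:44:13

257613 ÷ 25 = 10304 full seconds, remainder 13 frames.
10304 s = 2 h 51 min 44 s.
Timecode: 02:51:44:13.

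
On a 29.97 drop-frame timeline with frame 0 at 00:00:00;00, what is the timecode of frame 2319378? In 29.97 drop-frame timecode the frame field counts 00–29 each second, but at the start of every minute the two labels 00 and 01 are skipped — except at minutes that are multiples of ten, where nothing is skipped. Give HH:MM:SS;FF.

Each 10-minute DF block holds 10 × 60 × 30 − 9 × 2 = 17982 frames. 2319378 ÷ 17982 → 128 full blocks, remainder 17682.
Within the partial block the first minute is 1800 frames and each further minute 1798, so 9 further minute boundaries passed. Total skipped labels = 18 × 128 + 2 × 9 = 2322.
Non-drop label index = 2319378 + 2322 = 2321700; at 30 labels/s that is 21:29:50:00, i.e. DF 21:29:50;00.

21:29:50;00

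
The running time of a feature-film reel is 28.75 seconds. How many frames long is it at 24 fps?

Frames = 28.75 × 24 = 690.

690 frames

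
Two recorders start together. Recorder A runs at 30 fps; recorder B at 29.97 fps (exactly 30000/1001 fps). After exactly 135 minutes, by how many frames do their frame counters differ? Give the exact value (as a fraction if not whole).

135 min = 8100 s.
A emits 30 × 8100 = 243000 frames; B emits 30000/1001 × 8100 = 243000000/1001.
Difference = 243000/1001 frames (≈ 242.7572); B is behind A.

243000/1001 frames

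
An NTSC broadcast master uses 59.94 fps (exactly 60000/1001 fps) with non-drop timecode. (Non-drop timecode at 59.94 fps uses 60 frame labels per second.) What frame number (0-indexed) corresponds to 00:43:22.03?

156123

Total seconds to the label: (0 × 3600 + 43 × 60 + 22) = 2602.
Frame index = 2602 × 60 + 3 = 156123.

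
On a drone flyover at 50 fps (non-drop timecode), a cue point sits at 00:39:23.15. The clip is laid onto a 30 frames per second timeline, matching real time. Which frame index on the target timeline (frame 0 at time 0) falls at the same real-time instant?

Source frame index: (0×3600 + 39×60 + 23) × 50 + 15 = 118165.
Real time: 118165 / (50) = 23633/10 s.
Target frame: (23633/10) × (30) = 70899.

frame 70899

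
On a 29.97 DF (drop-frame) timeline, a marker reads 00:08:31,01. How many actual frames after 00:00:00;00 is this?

As if non-drop at 30 labels/s: (0 × 3600 + 8 × 60 + 31) × 30 + 1 = 15331.
Minute boundaries passed: 8; those not divisible by 10: 8 − 0 = 8; dropped labels = 2 × 8 = 16.
Actual frame index = 15331 − 16 = 15315.

15315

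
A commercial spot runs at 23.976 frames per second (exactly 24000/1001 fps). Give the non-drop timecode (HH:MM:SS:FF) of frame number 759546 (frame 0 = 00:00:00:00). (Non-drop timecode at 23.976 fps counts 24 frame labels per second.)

08:47:27:18

759546 ÷ 24 = 31647 full seconds, remainder 18 frames.
31647 s = 8 h 47 min 27 s.
Timecode: 08:47:27:18.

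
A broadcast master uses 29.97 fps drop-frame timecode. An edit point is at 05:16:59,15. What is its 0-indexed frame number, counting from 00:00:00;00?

570015

As if non-drop at 30 labels/s: (5 × 3600 + 16 × 60 + 59) × 30 + 15 = 570585.
Minute boundaries passed: 316; those not divisible by 10: 316 − 31 = 285; dropped labels = 2 × 285 = 570.
Actual frame index = 570585 − 570 = 570015.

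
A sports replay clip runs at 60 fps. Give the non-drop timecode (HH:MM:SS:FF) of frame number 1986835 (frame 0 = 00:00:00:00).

09:11:53:55

1986835 ÷ 60 = 33113 full seconds, remainder 55 frames.
33113 s = 9 h 11 min 53 s.
Timecode: 09:11:53:55.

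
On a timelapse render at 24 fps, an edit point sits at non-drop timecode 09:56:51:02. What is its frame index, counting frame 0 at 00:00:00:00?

Total seconds to the label: (9 × 3600 + 56 × 60 + 51) = 35811.
Frame index = 35811 × 24 + 2 = 859466.

frame 859466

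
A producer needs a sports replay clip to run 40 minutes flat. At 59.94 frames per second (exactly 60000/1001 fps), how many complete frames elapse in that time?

143856 frames

40 min = 2400 s.
Frames = 2400 × 60000/1001 = 144000000/1001 ≈ 143856.1439.
Complete frames: 143856.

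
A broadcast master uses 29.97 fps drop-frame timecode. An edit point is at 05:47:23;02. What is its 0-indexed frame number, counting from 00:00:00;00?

Complete 10-minute blocks: 34, each 17982 frames → 611388.
Remaining 7 whole minutes in the current block: 1800 + 6 × 1798 = 12588 frames.
Within the current minute: 23 × 30 + 2 − 2 = 690 (labels ;00/;01 skipped at this minute). Total = 611388 + 12588 + 690 = 624666.

624666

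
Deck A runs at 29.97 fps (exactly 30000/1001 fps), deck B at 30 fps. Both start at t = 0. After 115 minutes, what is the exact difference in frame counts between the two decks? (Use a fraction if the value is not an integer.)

115 min = 6900 s.
A emits 30000/1001 × 6900 = 207000000/1001 frames; B emits 30 × 6900 = 207000.
Difference = 207000/1001 frames (≈ 206.7932); B is ahead of A.

207000/1001 frames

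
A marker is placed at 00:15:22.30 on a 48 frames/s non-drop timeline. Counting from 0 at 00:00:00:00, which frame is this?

44286

Total seconds to the label: (0 × 3600 + 15 × 60 + 22) = 922.
Frame index = 922 × 48 + 30 = 44286.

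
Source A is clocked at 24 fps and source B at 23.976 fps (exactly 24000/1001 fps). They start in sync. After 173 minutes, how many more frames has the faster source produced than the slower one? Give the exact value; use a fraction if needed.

249120/1001 frames

173 min = 10380 s.
A emits 24 × 10380 = 249120 frames; B emits 24000/1001 × 10380 = 249120000/1001.
Difference = 249120/1001 frames (≈ 248.8711); B is behind A.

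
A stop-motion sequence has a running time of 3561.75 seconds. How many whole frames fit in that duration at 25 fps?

89043 frames

Frames = 3561.75 × 25 = 356175/4 ≈ 89043.7500.
Complete frames: 89043.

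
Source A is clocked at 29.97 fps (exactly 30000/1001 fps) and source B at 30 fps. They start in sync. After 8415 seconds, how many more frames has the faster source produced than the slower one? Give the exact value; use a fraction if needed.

A emits 30000/1001 × 8415 = 22950000/91 frames; B emits 30 × 8415 = 252450.
Difference = 22950/91 frames (≈ 252.1978); B is ahead of A.

22950/91 frames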